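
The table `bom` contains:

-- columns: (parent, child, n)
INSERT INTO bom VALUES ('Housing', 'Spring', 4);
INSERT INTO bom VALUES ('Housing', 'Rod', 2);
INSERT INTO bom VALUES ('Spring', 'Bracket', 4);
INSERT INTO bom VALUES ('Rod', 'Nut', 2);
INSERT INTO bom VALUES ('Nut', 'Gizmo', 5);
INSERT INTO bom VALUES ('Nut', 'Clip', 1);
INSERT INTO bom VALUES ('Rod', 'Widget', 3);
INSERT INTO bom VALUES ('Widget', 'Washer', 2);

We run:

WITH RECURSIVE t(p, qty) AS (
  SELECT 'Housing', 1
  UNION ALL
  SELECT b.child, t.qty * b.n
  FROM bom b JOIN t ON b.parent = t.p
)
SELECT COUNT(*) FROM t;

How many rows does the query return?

9

Base: (Housing, qty=1).
Iteration 1: components of {Housing} -> Rod = 1*2 = 2, Spring = 1*4 = 4.
Iteration 2: components of {Rod,Spring} -> Bracket = 4*4 = 16, Nut = 2*2 = 4, Widget = 2*3 = 6.
Iteration 3: components of {Bracket,Nut,Widget} -> Clip = 4*1 = 4, Gizmo = 4*5 = 20, Washer = 6*2 = 12.
Iteration 4: no further components; recursion stops.
Total rows emitted: 9.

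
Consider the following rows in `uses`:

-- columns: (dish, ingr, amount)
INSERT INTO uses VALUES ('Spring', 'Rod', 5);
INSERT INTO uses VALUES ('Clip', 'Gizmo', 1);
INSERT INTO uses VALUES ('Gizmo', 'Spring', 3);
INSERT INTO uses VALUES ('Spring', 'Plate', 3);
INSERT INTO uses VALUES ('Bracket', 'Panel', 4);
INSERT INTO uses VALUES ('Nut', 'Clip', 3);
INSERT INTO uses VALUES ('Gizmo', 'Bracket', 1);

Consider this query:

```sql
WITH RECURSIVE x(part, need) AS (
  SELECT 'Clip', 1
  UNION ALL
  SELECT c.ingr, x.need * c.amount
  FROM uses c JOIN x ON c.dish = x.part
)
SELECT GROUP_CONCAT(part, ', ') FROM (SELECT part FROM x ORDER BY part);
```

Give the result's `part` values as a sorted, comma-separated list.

Bracket, Clip, Gizmo, Panel, Plate, Rod, Spring

Base: (Clip, need=1).
Iteration 1: components of {Clip} -> Gizmo = 1*1 = 1.
Iteration 2: components of {Gizmo} -> Bracket = 1*1 = 1, Spring = 1*3 = 3.
Iteration 3: components of {Bracket,Spring} -> Panel = 1*4 = 4, Plate = 3*3 = 9, Rod = 3*5 = 15.
Iteration 4: no further components; recursion stops.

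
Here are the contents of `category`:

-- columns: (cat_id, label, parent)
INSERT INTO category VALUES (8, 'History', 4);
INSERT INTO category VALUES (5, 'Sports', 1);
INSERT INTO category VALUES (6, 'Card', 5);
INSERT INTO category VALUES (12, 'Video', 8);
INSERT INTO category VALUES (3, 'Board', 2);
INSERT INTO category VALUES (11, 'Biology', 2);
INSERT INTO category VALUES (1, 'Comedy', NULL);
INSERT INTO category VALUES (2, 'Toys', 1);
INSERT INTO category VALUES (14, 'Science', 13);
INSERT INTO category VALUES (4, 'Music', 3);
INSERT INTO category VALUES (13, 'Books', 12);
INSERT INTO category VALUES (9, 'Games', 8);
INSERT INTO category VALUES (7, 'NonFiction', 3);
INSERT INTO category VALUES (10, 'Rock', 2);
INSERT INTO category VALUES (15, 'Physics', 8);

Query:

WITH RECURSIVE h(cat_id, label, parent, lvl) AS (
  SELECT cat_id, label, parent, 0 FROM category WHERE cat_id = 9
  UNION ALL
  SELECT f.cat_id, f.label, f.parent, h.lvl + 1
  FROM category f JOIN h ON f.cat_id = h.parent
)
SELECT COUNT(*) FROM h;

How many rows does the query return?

6

Base: cat_id=9 (Games), parent=8, lvl 0.
Iteration 1: join on cat_id=8 -> History (id 8, parent=4, lvl 1).
Iteration 2: join on cat_id=4 -> Music (id 4, parent=3, lvl 2).
Iteration 3: join on cat_id=3 -> Board (id 3, parent=2, lvl 3).
Iteration 4: join on cat_id=2 -> Toys (id 2, parent=1, lvl 4).
Iteration 5: join on cat_id=1 -> Comedy (id 1, parent=NULL, lvl 5).
Iteration 6: parent is NULL; no match; recursion stops.
Total rows emitted: 6.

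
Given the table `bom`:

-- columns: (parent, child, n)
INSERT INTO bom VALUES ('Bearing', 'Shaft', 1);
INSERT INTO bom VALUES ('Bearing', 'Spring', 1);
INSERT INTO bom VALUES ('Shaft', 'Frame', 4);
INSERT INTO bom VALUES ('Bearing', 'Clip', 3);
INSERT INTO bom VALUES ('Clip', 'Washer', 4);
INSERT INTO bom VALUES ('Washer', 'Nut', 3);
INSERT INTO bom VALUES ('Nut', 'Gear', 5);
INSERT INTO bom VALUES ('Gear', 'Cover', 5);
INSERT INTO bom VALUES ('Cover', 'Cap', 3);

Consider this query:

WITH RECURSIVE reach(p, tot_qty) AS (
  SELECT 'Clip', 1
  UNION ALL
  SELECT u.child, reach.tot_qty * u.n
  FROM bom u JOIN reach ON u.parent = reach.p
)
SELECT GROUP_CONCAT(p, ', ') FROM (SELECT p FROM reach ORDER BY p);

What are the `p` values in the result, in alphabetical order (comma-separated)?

Base: (Clip, tot_qty=1).
Iteration 1: components of {Clip} -> Washer = 1*4 = 4.
Iteration 2: components of {Washer} -> Nut = 4*3 = 12.
Iteration 3: components of {Nut} -> Gear = 12*5 = 60.
Iteration 4: components of {Gear} -> Cover = 60*5 = 300.
Iteration 5: components of {Cover} -> Cap = 300*3 = 900.
Iteration 6: no further components; recursion stops.

Cap, Clip, Cover, Gear, Nut, Washer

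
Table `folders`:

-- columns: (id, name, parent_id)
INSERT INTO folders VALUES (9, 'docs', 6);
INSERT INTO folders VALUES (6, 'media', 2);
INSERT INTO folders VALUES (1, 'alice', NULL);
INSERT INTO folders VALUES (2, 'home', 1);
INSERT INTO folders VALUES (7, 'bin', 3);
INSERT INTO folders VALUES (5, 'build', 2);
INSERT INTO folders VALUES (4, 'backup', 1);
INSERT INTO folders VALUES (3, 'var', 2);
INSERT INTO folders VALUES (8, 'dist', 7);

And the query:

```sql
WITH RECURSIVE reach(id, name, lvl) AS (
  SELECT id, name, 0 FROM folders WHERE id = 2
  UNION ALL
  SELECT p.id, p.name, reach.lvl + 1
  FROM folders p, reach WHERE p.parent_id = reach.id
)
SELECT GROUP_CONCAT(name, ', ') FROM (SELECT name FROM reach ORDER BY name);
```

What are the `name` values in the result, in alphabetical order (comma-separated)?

bin, build, dist, docs, home, media, var

Base: id=2 (home) at lvl 0.
Iteration 1: rows with parent_id in {2} -> var (id 3, lvl 1), build (id 5, lvl 1), media (id 6, lvl 1).
Iteration 2: rows with parent_id in {3,5,6} -> bin (id 7, lvl 2), docs (id 9, lvl 2).
Iteration 3: rows with parent_id in {7,9} -> dist (id 8, lvl 3).
Iteration 4: no rows with parent_id in {8}; recursion stops.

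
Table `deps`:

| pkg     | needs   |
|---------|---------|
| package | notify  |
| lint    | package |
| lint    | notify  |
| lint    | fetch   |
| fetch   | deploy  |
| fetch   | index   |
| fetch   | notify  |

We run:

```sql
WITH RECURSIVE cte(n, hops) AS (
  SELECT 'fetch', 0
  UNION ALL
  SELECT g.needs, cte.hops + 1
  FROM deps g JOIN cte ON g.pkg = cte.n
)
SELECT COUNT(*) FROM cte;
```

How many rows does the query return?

Base: (fetch, hops=0).
Iteration 1: edges from {fetch} -> (deploy, hops=1), (index, hops=1), (notify, hops=1).
Iteration 2: no outgoing edges from {deploy,index,notify}; recursion stops.
Total rows emitted: 4.

4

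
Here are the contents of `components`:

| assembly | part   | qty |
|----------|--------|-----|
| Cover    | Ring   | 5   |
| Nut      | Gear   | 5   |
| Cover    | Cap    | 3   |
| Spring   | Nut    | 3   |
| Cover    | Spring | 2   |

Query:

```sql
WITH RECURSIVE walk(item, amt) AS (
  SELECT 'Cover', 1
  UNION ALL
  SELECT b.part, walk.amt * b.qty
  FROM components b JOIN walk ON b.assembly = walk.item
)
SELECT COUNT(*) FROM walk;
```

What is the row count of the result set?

Base: (Cover, amt=1).
Iteration 1: components of {Cover} -> Cap = 1*3 = 3, Ring = 1*5 = 5, Spring = 1*2 = 2.
Iteration 2: components of {Cap,Ring,Spring} -> Nut = 2*3 = 6.
Iteration 3: components of {Nut} -> Gear = 6*5 = 30.
Iteration 4: no further components; recursion stops.
Total rows emitted: 6.

6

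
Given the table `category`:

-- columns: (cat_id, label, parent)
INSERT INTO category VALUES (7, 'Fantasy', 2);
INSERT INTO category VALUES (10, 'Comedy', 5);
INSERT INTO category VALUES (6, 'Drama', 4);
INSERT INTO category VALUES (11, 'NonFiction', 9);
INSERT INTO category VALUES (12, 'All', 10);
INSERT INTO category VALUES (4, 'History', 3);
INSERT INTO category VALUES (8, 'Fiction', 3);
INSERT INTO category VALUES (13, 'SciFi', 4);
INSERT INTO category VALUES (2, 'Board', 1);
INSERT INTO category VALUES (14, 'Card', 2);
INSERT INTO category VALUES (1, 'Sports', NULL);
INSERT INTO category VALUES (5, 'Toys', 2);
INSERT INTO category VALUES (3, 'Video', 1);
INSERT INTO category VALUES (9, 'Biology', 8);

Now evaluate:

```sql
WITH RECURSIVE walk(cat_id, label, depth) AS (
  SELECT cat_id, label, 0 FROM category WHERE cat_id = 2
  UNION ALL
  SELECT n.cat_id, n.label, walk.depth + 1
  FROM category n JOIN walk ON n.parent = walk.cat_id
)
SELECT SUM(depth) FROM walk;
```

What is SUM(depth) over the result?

Base: cat_id=2 (Board) at depth 0.
Iteration 1: rows with parent in {2} -> Toys (id 5, depth 1), Fantasy (id 7, depth 1), Card (id 14, depth 1).
Iteration 2: rows with parent in {5,7,14} -> Comedy (id 10, depth 2).
Iteration 3: rows with parent in {10} -> All (id 12, depth 3).
Iteration 4: no rows with parent in {12}; recursion stops.
SUM(depth) = 0 + 1 + 1 + 1 + 2 + 3 = 8.

8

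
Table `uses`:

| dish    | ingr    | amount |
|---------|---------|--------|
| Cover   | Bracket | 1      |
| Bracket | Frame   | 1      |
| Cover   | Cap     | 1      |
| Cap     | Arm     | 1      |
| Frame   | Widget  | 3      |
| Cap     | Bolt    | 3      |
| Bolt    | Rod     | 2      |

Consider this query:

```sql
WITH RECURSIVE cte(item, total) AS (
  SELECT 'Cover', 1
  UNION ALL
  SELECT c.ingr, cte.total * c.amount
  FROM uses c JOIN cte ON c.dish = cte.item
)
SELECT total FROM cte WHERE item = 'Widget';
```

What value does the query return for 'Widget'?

3

Base: (Cover, total=1).
Iteration 1: components of {Cover} -> Bracket = 1*1 = 1, Cap = 1*1 = 1.
Iteration 2: components of {Bracket,Cap} -> Arm = 1*1 = 1, Bolt = 1*3 = 3, Frame = 1*1 = 1.
Iteration 3: components of {Arm,Bolt,Frame} -> Rod = 3*2 = 6, Widget = 1*3 = 3.
Iteration 4: no further components; recursion stops.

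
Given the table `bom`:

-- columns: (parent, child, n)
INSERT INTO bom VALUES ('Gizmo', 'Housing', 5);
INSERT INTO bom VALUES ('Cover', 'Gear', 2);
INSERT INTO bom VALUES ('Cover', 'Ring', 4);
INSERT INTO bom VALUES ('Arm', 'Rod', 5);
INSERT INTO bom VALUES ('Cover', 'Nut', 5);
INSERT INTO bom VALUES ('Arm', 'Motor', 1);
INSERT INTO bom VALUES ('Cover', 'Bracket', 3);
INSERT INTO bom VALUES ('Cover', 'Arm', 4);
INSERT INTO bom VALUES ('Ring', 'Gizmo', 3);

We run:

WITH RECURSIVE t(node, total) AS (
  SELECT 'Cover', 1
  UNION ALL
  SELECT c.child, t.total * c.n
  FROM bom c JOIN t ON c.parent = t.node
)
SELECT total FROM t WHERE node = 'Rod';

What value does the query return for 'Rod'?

20

Base: (Cover, total=1).
Iteration 1: components of {Cover} -> Arm = 1*4 = 4, Bracket = 1*3 = 3, Gear = 1*2 = 2, Nut = 1*5 = 5, Ring = 1*4 = 4.
Iteration 2: components of {Arm,Bracket,Gear,Nut,Ring} -> Gizmo = 4*3 = 12, Motor = 4*1 = 4, Rod = 4*5 = 20.
Iteration 3: components of {Gizmo,Motor,Rod} -> Housing = 12*5 = 60.
Iteration 4: no further components; recursion stops.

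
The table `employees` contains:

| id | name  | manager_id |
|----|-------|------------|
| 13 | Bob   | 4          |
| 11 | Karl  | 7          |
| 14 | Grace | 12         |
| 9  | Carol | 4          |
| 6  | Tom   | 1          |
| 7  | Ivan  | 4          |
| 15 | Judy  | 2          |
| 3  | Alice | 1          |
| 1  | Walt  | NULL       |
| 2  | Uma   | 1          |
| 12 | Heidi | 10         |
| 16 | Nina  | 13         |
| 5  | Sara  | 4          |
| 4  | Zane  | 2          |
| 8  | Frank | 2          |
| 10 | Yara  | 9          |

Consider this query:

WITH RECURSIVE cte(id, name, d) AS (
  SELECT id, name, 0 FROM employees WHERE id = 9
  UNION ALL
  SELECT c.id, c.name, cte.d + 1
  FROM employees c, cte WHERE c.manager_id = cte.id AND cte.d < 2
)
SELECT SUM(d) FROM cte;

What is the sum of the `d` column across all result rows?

Base: id=9 (Carol) at d 0.
Iteration 1: rows with manager_id in {9} -> Yara (id 10, d 1).
Iteration 2: rows with manager_id in {10} -> Heidi (id 12, d 2).
Iteration 3: d < 2 fails for all current rows; recursion stops.
SUM(d) = 0 + 1 + 2 = 3.

3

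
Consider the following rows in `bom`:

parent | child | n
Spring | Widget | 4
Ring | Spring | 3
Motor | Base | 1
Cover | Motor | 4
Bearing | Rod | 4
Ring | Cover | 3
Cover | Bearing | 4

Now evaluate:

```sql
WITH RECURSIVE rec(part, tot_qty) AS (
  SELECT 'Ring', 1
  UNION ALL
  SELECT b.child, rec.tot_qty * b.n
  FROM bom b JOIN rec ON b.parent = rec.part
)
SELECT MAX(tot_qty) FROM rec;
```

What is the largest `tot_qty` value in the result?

48

Base: (Ring, tot_qty=1).
Iteration 1: components of {Ring} -> Cover = 1*3 = 3, Spring = 1*3 = 3.
Iteration 2: components of {Cover,Spring} -> Bearing = 3*4 = 12, Motor = 3*4 = 12, Widget = 3*4 = 12.
Iteration 3: components of {Bearing,Motor,Widget} -> Base = 12*1 = 12, Rod = 12*4 = 48.
Iteration 4: no further components; recursion stops.
tot_qty values: 1, 3, 3, 12, 12, 12, 12, 48; the maximum is 48.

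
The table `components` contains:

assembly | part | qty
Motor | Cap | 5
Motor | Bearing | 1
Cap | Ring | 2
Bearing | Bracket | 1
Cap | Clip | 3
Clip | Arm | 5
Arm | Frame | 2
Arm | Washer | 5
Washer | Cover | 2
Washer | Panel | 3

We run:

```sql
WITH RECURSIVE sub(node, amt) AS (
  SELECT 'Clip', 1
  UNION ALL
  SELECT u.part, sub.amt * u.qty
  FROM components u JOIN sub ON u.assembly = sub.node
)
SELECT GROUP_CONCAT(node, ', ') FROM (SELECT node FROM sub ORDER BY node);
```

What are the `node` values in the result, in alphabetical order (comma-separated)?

Arm, Clip, Cover, Frame, Panel, Washer

Base: (Clip, amt=1).
Iteration 1: components of {Clip} -> Arm = 1*5 = 5.
Iteration 2: components of {Arm} -> Frame = 5*2 = 10, Washer = 5*5 = 25.
Iteration 3: components of {Frame,Washer} -> Cover = 25*2 = 50, Panel = 25*3 = 75.
Iteration 4: no further components; recursion stops.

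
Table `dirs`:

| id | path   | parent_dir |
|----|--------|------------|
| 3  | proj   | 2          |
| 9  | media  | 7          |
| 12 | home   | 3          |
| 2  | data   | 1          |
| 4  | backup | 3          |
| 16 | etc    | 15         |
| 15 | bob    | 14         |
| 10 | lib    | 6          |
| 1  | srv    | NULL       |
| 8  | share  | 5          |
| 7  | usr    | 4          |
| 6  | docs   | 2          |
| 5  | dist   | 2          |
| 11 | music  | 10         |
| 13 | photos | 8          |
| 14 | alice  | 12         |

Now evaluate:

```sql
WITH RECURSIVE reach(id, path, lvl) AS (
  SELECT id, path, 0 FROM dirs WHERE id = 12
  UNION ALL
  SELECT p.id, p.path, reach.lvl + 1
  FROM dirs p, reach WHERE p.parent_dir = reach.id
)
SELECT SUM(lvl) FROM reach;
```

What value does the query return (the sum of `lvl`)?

6

Base: id=12 (home) at lvl 0.
Iteration 1: rows with parent_dir in {12} -> alice (id 14, lvl 1).
Iteration 2: rows with parent_dir in {14} -> bob (id 15, lvl 2).
Iteration 3: rows with parent_dir in {15} -> etc (id 16, lvl 3).
Iteration 4: no rows with parent_dir in {16}; recursion stops.
SUM(lvl) = 0 + 1 + 2 + 3 = 6.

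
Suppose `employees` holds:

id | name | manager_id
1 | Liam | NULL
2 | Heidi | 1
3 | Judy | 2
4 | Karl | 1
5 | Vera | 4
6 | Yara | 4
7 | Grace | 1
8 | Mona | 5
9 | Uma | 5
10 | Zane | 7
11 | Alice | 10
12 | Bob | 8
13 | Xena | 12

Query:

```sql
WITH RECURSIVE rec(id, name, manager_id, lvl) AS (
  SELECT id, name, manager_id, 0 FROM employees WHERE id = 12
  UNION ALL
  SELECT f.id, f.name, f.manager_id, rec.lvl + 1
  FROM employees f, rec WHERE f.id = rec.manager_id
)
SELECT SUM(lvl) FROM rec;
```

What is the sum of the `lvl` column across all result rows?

10

Base: id=12 (Bob), manager_id=8, lvl 0.
Iteration 1: join on id=8 -> Mona (id 8, manager_id=5, lvl 1).
Iteration 2: join on id=5 -> Vera (id 5, manager_id=4, lvl 2).
Iteration 3: join on id=4 -> Karl (id 4, manager_id=1, lvl 3).
Iteration 4: join on id=1 -> Liam (id 1, manager_id=NULL, lvl 4).
Iteration 5: manager_id is NULL; no match; recursion stops.
SUM(lvl) = 0 + 1 + 2 + 3 + 4 = 10.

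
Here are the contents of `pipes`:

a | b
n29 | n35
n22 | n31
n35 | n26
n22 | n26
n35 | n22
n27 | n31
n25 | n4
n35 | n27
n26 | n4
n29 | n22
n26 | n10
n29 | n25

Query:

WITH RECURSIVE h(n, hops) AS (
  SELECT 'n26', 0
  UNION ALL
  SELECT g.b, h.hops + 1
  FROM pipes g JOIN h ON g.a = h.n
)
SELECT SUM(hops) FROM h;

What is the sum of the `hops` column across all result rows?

2

Base: (n26, hops=0).
Iteration 1: edges from {n26} -> (n10, hops=1), (n4, hops=1).
Iteration 2: no outgoing edges from {n10,n4}; recursion stops.
SUM(hops) = 0 + 1 + 1 = 2.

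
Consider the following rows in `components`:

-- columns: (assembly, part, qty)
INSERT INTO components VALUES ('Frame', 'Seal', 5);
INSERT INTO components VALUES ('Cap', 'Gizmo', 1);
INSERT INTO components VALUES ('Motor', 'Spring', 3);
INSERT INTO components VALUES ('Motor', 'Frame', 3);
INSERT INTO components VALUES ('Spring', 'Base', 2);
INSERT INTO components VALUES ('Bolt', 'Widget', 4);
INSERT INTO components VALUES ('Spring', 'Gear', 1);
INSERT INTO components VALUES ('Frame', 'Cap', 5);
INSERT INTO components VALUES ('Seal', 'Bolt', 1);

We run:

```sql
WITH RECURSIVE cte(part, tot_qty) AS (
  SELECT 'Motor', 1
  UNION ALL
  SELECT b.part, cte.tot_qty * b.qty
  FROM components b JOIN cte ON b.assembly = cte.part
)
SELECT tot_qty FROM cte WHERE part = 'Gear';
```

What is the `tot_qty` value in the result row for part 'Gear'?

Base: (Motor, tot_qty=1).
Iteration 1: components of {Motor} -> Frame = 1*3 = 3, Spring = 1*3 = 3.
Iteration 2: components of {Frame,Spring} -> Base = 3*2 = 6, Cap = 3*5 = 15, Gear = 3*1 = 3, Seal = 3*5 = 15.
Iteration 3: components of {Base,Cap,Gear,Seal} -> Bolt = 15*1 = 15, Gizmo = 15*1 = 15.
Iteration 4: components of {Bolt,Gizmo} -> Widget = 15*4 = 60.
Iteration 5: no further components; recursion stops.

3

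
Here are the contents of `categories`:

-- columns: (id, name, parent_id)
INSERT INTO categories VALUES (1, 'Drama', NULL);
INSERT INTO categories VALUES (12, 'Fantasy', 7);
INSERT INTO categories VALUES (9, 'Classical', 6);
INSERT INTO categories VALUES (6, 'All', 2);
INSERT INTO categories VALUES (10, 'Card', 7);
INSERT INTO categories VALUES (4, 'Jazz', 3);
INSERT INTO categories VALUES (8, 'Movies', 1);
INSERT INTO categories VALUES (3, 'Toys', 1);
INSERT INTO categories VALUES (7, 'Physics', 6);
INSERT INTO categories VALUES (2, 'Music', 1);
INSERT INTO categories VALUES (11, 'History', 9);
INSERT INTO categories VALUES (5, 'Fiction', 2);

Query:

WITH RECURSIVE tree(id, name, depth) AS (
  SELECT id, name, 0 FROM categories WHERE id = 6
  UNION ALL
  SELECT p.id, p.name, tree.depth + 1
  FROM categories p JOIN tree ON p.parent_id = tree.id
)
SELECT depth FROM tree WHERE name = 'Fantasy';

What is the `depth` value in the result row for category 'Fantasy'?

2

Base: id=6 (All) at depth 0.
Iteration 1: rows with parent_id in {6} -> Physics (id 7, depth 1), Classical (id 9, depth 1).
Iteration 2: rows with parent_id in {7,9} -> Card (id 10, depth 2), History (id 11, depth 2), Fantasy (id 12, depth 2).
Iteration 3: no rows with parent_id in {10,11,12}; recursion stops.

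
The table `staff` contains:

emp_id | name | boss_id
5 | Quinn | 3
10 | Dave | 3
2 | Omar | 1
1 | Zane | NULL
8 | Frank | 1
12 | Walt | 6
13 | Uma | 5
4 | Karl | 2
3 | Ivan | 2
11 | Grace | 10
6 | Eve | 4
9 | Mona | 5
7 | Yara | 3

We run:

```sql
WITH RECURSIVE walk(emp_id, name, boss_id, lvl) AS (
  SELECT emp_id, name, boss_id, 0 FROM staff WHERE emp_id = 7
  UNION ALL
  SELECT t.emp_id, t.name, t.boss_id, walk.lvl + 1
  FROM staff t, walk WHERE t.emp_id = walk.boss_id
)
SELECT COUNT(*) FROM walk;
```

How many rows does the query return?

4

Base: emp_id=7 (Yara), boss_id=3, lvl 0.
Iteration 1: join on emp_id=3 -> Ivan (id 3, boss_id=2, lvl 1).
Iteration 2: join on emp_id=2 -> Omar (id 2, boss_id=1, lvl 2).
Iteration 3: join on emp_id=1 -> Zane (id 1, boss_id=NULL, lvl 3).
Iteration 4: boss_id is NULL; no match; recursion stops.
Total rows emitted: 4.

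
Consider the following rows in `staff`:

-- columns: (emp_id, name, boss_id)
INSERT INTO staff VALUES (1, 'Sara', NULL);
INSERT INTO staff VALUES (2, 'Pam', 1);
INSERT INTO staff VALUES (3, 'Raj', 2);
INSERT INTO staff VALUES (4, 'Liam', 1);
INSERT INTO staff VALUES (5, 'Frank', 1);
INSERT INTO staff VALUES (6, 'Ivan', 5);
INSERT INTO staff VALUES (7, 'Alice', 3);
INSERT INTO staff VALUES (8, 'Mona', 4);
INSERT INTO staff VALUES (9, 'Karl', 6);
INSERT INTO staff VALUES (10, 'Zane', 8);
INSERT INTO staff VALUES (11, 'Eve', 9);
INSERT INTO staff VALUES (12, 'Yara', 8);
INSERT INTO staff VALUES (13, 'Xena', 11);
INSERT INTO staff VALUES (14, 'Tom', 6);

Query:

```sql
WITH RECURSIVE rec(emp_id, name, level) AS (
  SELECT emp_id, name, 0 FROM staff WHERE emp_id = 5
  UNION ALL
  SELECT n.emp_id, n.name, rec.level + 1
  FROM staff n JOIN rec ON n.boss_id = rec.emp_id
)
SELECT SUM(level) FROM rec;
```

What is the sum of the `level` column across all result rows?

Base: emp_id=5 (Frank) at level 0.
Iteration 1: rows with boss_id in {5} -> Ivan (id 6, level 1).
Iteration 2: rows with boss_id in {6} -> Karl (id 9, level 2), Tom (id 14, level 2).
Iteration 3: rows with boss_id in {9,14} -> Eve (id 11, level 3).
Iteration 4: rows with boss_id in {11} -> Xena (id 13, level 4).
Iteration 5: no rows with boss_id in {13}; recursion stops.
SUM(level) = 0 + 1 + 2 + 2 + 3 + 4 = 12.

12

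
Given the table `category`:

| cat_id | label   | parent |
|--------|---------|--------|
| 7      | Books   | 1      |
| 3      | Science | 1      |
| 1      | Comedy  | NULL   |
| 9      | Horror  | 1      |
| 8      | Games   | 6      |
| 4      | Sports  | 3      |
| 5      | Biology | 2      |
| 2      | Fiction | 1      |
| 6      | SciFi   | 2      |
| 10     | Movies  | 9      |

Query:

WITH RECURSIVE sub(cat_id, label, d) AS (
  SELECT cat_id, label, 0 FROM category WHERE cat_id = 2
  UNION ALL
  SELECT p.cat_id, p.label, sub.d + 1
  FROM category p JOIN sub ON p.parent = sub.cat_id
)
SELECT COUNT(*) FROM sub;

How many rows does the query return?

Base: cat_id=2 (Fiction) at d 0.
Iteration 1: rows with parent in {2} -> Biology (id 5, d 1), SciFi (id 6, d 1).
Iteration 2: rows with parent in {5,6} -> Games (id 8, d 2).
Iteration 3: no rows with parent in {8}; recursion stops.
Total rows emitted: 4.

4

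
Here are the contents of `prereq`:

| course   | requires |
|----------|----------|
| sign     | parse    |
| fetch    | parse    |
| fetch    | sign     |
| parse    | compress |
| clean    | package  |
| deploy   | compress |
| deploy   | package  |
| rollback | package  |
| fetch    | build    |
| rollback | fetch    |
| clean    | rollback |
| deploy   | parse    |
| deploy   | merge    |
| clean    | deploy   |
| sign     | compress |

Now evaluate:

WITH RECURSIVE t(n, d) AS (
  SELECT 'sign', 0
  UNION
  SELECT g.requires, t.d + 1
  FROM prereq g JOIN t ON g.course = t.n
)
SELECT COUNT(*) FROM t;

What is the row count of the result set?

Base: (sign, d=0).
Iteration 1: edges from {sign} -> (compress, d=1), (parse, d=1).
Iteration 2: edges from {compress,parse} -> (compress, d=2).
Iteration 3: no outgoing edges from {compress}; recursion stops.
Total rows emitted: 4.

4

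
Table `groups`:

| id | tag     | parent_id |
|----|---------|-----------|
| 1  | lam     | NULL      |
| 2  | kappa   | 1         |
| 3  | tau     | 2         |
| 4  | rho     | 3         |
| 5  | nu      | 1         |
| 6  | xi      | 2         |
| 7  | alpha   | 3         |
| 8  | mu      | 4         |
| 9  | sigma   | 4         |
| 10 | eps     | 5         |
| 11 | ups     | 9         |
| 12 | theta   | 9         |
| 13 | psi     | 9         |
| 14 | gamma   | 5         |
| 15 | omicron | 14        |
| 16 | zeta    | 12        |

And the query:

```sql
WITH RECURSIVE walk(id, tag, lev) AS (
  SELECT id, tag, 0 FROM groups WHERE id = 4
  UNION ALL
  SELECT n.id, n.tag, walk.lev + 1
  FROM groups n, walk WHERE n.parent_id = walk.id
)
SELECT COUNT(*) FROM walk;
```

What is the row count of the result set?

Base: id=4 (rho) at lev 0.
Iteration 1: rows with parent_id in {4} -> mu (id 8, lev 1), sigma (id 9, lev 1).
Iteration 2: rows with parent_id in {8,9} -> ups (id 11, lev 2), theta (id 12, lev 2), psi (id 13, lev 2).
Iteration 3: rows with parent_id in {11,12,13} -> zeta (id 16, lev 3).
Iteration 4: no rows with parent_id in {16}; recursion stops.
Total rows emitted: 7.

7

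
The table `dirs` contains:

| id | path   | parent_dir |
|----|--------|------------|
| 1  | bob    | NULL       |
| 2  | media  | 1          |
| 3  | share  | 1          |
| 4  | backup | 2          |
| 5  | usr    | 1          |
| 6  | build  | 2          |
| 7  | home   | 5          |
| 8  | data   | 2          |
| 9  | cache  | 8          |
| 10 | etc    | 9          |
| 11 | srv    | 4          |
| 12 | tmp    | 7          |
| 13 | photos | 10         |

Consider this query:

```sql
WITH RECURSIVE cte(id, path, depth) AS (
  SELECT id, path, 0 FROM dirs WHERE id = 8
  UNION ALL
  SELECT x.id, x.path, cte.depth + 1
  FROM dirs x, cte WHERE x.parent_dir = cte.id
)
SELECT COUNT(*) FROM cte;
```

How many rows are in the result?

Base: id=8 (data) at depth 0.
Iteration 1: rows with parent_dir in {8} -> cache (id 9, depth 1).
Iteration 2: rows with parent_dir in {9} -> etc (id 10, depth 2).
Iteration 3: rows with parent_dir in {10} -> photos (id 13, depth 3).
Iteration 4: no rows with parent_dir in {13}; recursion stops.
Total rows emitted: 4.

4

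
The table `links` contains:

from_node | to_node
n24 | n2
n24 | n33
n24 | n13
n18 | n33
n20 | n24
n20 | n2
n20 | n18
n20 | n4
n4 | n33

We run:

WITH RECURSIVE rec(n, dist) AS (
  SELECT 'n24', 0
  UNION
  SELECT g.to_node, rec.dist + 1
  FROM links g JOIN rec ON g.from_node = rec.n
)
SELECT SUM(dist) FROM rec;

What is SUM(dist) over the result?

3

Base: (n24, dist=0).
Iteration 1: edges from {n24} -> (n13, dist=1), (n2, dist=1), (n33, dist=1).
Iteration 2: no outgoing edges from {n13,n2,n33}; recursion stops.
SUM(dist) = 0 + 1 + 1 + 1 = 3.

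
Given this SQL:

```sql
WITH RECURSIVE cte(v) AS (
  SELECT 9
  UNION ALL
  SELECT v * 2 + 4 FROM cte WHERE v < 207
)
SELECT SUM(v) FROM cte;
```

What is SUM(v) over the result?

Base: v=9.
Iteration 1: 9 < 207 holds -> v = 9 * 2 + 4 = 22.
Iteration 2: 22 < 207 holds -> v = 22 * 2 + 4 = 48.
Iteration 3: 48 < 207 holds -> v = 48 * 2 + 4 = 100.
Iteration 4: 100 < 207 holds -> v = 100 * 2 + 4 = 204.
Iteration 5: 204 < 207 holds -> v = 204 * 2 + 4 = 412.
Iteration 6: 412 < 207 fails; recursion stops.
SUM(v) = 9 + 22 + 48 + 100 + 204 + 412 = 795.

795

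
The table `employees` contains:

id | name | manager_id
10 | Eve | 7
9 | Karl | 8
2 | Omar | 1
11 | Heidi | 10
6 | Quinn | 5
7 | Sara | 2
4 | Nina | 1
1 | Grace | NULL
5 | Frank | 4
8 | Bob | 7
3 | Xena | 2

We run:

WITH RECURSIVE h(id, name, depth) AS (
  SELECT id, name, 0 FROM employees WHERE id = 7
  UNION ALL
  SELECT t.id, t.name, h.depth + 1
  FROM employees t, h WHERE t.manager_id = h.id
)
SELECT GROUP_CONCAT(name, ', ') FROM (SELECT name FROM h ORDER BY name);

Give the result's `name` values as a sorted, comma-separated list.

Base: id=7 (Sara) at depth 0.
Iteration 1: rows with manager_id in {7} -> Bob (id 8, depth 1), Eve (id 10, depth 1).
Iteration 2: rows with manager_id in {8,10} -> Karl (id 9, depth 2), Heidi (id 11, depth 2).
Iteration 3: no rows with manager_id in {9,11}; recursion stops.

Bob, Eve, Heidi, Karl, Sara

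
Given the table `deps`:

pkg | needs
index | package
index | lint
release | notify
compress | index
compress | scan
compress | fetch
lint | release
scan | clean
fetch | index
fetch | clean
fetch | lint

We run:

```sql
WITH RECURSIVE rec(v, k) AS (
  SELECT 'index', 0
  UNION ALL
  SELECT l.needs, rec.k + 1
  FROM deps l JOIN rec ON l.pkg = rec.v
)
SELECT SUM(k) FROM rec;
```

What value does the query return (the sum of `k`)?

7

Base: (index, k=0).
Iteration 1: edges from {index} -> (lint, k=1), (package, k=1).
Iteration 2: edges from {lint,package} -> (release, k=2).
Iteration 3: edges from {release} -> (notify, k=3).
Iteration 4: no outgoing edges from {notify}; recursion stops.
SUM(k) = 0 + 1 + 1 + 2 + 3 = 7.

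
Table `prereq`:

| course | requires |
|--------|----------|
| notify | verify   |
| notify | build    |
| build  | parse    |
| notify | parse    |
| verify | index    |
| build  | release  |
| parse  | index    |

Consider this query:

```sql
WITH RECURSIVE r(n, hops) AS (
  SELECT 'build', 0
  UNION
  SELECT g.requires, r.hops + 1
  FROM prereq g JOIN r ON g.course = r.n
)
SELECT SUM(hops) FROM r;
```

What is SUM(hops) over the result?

Base: (build, hops=0).
Iteration 1: edges from {build} -> (parse, hops=1), (release, hops=1).
Iteration 2: edges from {parse,release} -> (index, hops=2).
Iteration 3: no outgoing edges from {index}; recursion stops.
SUM(hops) = 0 + 1 + 1 + 2 = 4.

4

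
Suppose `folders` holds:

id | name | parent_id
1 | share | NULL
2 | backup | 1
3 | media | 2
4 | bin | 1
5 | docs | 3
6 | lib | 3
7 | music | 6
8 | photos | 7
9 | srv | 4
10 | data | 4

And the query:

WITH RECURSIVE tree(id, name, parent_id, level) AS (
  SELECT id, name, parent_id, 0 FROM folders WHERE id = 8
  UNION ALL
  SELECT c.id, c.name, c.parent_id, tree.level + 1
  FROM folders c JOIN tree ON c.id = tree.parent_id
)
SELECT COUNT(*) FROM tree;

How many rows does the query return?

6

Base: id=8 (photos), parent_id=7, level 0.
Iteration 1: join on id=7 -> music (id 7, parent_id=6, level 1).
Iteration 2: join on id=6 -> lib (id 6, parent_id=3, level 2).
Iteration 3: join on id=3 -> media (id 3, parent_id=2, level 3).
Iteration 4: join on id=2 -> backup (id 2, parent_id=1, level 4).
Iteration 5: join on id=1 -> share (id 1, parent_id=NULL, level 5).
Iteration 6: parent_id is NULL; no match; recursion stops.
Total rows emitted: 6.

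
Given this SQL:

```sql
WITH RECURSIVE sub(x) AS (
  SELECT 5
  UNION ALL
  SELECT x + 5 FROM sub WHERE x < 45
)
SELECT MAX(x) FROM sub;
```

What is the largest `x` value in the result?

45

Base: x=5.
Iteration 1: 5 < 45 holds -> x = 5 + 5 = 10.
Iteration 2: 10 < 45 holds -> x = 10 + 5 = 15.
Iteration 3: 15 < 45 holds -> x = 15 + 5 = 20.
Iteration 4: 20 < 45 holds -> x = 20 + 5 = 25.
Iteration 5: 25 < 45 holds -> x = 25 + 5 = 30.
Iteration 6: 30 < 45 holds -> x = 30 + 5 = 35.
Iteration 7: 35 < 45 holds -> x = 35 + 5 = 40.
Iteration 8: 40 < 45 holds -> x = 40 + 5 = 45.
Iteration 9: 45 < 45 fails; recursion stops.
x values: 5, 10, 15, 20, 25, 30, 35, 40, 45; the maximum is 45.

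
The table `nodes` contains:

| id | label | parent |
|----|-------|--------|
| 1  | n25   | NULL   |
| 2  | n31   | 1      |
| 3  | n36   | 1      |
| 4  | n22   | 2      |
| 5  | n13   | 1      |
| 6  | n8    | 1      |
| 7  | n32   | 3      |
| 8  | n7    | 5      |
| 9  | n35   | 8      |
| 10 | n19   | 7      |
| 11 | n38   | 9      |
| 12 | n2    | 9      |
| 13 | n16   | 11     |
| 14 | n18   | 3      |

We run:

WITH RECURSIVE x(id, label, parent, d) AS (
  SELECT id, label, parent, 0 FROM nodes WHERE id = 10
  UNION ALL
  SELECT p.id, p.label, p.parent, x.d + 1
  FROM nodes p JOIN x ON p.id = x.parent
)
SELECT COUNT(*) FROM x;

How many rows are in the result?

4

Base: id=10 (n19), parent=7, d 0.
Iteration 1: join on id=7 -> n32 (id 7, parent=3, d 1).
Iteration 2: join on id=3 -> n36 (id 3, parent=1, d 2).
Iteration 3: join on id=1 -> n25 (id 1, parent=NULL, d 3).
Iteration 4: parent is NULL; no match; recursion stops.
Total rows emitted: 4.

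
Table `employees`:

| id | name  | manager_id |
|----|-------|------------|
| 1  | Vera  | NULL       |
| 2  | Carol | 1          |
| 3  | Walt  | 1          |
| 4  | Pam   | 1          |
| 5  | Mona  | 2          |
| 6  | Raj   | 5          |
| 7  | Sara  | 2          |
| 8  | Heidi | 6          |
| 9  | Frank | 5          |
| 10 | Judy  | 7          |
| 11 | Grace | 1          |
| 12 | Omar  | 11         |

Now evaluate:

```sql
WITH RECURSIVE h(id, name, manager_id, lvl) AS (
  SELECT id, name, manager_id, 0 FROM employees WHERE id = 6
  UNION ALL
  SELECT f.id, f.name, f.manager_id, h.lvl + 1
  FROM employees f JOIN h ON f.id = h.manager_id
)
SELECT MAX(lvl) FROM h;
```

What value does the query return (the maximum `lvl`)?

Base: id=6 (Raj), manager_id=5, lvl 0.
Iteration 1: join on id=5 -> Mona (id 5, manager_id=2, lvl 1).
Iteration 2: join on id=2 -> Carol (id 2, manager_id=1, lvl 2).
Iteration 3: join on id=1 -> Vera (id 1, manager_id=NULL, lvl 3).
Iteration 4: manager_id is NULL; no match; recursion stops.
lvl values: 0, 1, 2, 3; the maximum is 3.

3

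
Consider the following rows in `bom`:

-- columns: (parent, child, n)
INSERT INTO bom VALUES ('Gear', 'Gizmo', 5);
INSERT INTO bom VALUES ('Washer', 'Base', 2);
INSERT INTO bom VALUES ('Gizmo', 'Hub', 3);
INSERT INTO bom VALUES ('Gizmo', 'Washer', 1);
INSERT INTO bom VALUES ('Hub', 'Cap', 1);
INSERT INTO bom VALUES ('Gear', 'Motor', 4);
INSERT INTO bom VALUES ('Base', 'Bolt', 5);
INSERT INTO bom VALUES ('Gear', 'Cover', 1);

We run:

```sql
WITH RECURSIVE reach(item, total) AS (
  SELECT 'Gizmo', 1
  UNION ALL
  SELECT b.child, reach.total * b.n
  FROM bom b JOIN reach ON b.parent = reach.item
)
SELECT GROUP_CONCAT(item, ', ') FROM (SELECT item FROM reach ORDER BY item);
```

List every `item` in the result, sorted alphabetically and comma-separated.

Base: (Gizmo, total=1).
Iteration 1: components of {Gizmo} -> Hub = 1*3 = 3, Washer = 1*1 = 1.
Iteration 2: components of {Hub,Washer} -> Base = 1*2 = 2, Cap = 3*1 = 3.
Iteration 3: components of {Base,Cap} -> Bolt = 2*5 = 10.
Iteration 4: no further components; recursion stops.

Base, Bolt, Cap, Gizmo, Hub, Washer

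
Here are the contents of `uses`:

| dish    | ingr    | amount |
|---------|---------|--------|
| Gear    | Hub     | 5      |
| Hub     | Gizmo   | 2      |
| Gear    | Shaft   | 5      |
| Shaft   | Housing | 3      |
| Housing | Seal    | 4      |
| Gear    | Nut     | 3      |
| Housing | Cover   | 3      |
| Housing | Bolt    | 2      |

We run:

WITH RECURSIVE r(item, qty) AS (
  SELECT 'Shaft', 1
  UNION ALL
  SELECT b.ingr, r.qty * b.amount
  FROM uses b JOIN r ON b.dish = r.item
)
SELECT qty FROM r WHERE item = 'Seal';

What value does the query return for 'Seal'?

12

Base: (Shaft, qty=1).
Iteration 1: components of {Shaft} -> Housing = 1*3 = 3.
Iteration 2: components of {Housing} -> Bolt = 3*2 = 6, Cover = 3*3 = 9, Seal = 3*4 = 12.
Iteration 3: no further components; recursion stops.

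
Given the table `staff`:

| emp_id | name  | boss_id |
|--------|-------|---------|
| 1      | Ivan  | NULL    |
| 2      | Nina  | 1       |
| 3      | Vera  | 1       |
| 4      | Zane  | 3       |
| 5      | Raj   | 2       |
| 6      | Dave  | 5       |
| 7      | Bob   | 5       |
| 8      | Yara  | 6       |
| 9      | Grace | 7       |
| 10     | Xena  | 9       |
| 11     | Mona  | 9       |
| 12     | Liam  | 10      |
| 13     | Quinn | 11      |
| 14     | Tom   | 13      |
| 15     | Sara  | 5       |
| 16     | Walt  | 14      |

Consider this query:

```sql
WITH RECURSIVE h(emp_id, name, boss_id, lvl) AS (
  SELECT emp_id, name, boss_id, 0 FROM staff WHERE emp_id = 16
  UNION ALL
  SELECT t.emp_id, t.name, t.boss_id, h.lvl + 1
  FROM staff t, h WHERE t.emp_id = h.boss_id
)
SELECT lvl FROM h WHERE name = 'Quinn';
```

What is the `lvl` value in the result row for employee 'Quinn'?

2

Base: emp_id=16 (Walt), boss_id=14, lvl 0.
Iteration 1: join on emp_id=14 -> Tom (id 14, boss_id=13, lvl 1).
Iteration 2: join on emp_id=13 -> Quinn (id 13, boss_id=11, lvl 2).
Iteration 3: join on emp_id=11 -> Mona (id 11, boss_id=9, lvl 3).
Iteration 4: join on emp_id=9 -> Grace (id 9, boss_id=7, lvl 4).
Iteration 5: join on emp_id=7 -> Bob (id 7, boss_id=5, lvl 5).
Iteration 6: join on emp_id=5 -> Raj (id 5, boss_id=2, lvl 6).
Iteration 7: join on emp_id=2 -> Nina (id 2, boss_id=1, lvl 7).
Iteration 8: join on emp_id=1 -> Ivan (id 1, boss_id=NULL, lvl 8).
Iteration 9: boss_id is NULL; no match; recursion stops.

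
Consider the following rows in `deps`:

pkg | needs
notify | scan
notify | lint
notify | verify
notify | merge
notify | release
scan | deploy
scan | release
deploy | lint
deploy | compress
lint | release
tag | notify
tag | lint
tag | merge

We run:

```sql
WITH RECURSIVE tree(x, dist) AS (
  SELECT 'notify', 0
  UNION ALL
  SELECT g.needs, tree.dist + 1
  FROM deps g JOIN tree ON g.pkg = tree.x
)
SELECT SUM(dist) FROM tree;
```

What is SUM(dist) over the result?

21

Base: (notify, dist=0).
Iteration 1: edges from {notify} -> (lint, dist=1), (merge, dist=1), (release, dist=1), (scan, dist=1), (verify, dist=1).
Iteration 2: edges from {lint,merge,release,scan,verify} -> (deploy, dist=2), (release, dist=2) x2. [UNION ALL keeps all 3 new rows, including repeats]
Iteration 3: edges from {deploy,release} -> (compress, dist=3), (lint, dist=3).
Iteration 4: edges from {compress,lint} -> (release, dist=4).
Iteration 5: no outgoing edges from {release}; recursion stops.
SUM(dist) = 0 + 1 + 1 + 1 + 1 + 1 + 2 + 2 + 2 + 3 + 3 + 4 = 21.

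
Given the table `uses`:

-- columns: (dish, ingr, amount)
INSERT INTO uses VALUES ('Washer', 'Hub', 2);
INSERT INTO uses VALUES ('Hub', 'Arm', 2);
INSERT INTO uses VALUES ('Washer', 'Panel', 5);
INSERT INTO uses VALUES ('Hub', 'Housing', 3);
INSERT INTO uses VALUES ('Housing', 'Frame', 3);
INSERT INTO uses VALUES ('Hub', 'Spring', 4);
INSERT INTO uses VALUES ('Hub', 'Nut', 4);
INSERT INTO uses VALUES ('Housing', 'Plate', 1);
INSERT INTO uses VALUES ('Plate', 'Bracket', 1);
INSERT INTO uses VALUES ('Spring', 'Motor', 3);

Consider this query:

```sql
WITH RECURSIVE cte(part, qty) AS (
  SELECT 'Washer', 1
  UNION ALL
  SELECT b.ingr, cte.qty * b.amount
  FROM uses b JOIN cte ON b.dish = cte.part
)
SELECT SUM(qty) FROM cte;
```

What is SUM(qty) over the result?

88

Base: (Washer, qty=1).
Iteration 1: components of {Washer} -> Hub = 1*2 = 2, Panel = 1*5 = 5.
Iteration 2: components of {Hub,Panel} -> Arm = 2*2 = 4, Housing = 2*3 = 6, Nut = 2*4 = 8, Spring = 2*4 = 8.
Iteration 3: components of {Arm,Housing,Nut,Spring} -> Frame = 6*3 = 18, Motor = 8*3 = 24, Plate = 6*1 = 6.
Iteration 4: components of {Frame,Motor,Plate} -> Bracket = 6*1 = 6.
Iteration 5: no further components; recursion stops.
SUM(qty) = 1 + 2 + 5 + 4 + 6 + 8 + 8 + 18 + 6 + 24 + 6 = 88.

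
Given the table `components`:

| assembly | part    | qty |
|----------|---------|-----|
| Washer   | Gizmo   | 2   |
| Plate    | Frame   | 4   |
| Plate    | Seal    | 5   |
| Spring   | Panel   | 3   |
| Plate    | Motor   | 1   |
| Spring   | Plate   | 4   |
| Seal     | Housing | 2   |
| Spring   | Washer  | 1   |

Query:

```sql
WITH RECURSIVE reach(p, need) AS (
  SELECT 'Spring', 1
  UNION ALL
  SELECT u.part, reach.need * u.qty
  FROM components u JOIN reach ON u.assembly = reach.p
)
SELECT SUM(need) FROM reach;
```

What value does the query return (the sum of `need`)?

Base: (Spring, need=1).
Iteration 1: components of {Spring} -> Panel = 1*3 = 3, Plate = 1*4 = 4, Washer = 1*1 = 1.
Iteration 2: components of {Panel,Plate,Washer} -> Frame = 4*4 = 16, Gizmo = 1*2 = 2, Motor = 4*1 = 4, Seal = 4*5 = 20.
Iteration 3: components of {Frame,Gizmo,Motor,Seal} -> Housing = 20*2 = 40.
Iteration 4: no further components; recursion stops.
SUM(need) = 1 + 4 + 3 + 1 + 20 + 16 + 4 + 2 + 40 = 91.

91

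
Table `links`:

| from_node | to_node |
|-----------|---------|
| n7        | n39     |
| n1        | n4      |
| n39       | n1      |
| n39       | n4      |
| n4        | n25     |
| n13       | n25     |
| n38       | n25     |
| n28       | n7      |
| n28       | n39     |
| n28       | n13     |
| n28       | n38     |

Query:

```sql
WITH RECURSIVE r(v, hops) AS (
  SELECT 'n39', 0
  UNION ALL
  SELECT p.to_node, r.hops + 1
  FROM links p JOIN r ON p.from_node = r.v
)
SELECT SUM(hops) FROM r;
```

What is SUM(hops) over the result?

Base: (n39, hops=0).
Iteration 1: edges from {n39} -> (n1, hops=1), (n4, hops=1).
Iteration 2: edges from {n1,n4} -> (n25, hops=2), (n4, hops=2).
Iteration 3: edges from {n25,n4} -> (n25, hops=3).
Iteration 4: no outgoing edges from {n25}; recursion stops.
SUM(hops) = 0 + 1 + 1 + 2 + 2 + 3 = 9.

9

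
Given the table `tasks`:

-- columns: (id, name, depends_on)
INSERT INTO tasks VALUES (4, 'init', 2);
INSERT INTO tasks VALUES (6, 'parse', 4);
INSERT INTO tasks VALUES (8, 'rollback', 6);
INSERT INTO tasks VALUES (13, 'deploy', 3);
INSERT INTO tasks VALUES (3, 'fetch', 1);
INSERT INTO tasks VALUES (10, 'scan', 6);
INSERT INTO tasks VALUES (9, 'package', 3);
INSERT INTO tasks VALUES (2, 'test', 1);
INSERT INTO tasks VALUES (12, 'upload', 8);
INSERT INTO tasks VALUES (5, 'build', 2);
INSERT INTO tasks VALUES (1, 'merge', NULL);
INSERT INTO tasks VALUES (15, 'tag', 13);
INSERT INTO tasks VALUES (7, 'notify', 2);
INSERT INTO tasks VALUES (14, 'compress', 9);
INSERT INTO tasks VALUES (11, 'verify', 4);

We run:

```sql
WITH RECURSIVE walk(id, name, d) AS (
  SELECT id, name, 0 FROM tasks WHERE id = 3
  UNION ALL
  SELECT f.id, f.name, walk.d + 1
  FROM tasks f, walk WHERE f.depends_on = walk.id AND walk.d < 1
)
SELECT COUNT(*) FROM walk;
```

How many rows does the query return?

Base: id=3 (fetch) at d 0.
Iteration 1: rows with depends_on in {3} -> package (id 9, d 1), deploy (id 13, d 1).
Iteration 2: d < 1 fails for all current rows; recursion stops.
Total rows emitted: 3.

3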